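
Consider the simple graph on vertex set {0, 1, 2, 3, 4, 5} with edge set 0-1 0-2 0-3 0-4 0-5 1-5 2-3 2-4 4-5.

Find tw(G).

A width-2 tree decomposition is:
Bags: B1 = {0, 4, 5}  B2 = {0, 2, 4}  B3 = {0, 2, 3}  B4 = {0, 1, 5}
Tree: B1–B2, B2–B3, B1–B4
Every bag has size at most 3, so the width is 3 − 1 = 2 and tw(G) ≤ 2. On the other hand G contains the 3-clique {0, 1, 5}. A clique must lie in a single bag of any decomposition, so no decomposition can have width below 2. The upper and lower bounds meet at 2, so that is the treewidth.

2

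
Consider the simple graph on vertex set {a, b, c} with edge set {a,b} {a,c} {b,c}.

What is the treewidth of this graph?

2

A width-2 tree decomposition is:
Bags: B1 = {a, b, c}
Tree: (single bag)
A single bag containing all 3 vertices is trivially a valid decomposition of width 2. On the other hand G contains the 3-clique {a, b, c}. A clique must lie in a single bag of any decomposition, so no decomposition can have width below 2. Hence tw(G) = 2 exactly.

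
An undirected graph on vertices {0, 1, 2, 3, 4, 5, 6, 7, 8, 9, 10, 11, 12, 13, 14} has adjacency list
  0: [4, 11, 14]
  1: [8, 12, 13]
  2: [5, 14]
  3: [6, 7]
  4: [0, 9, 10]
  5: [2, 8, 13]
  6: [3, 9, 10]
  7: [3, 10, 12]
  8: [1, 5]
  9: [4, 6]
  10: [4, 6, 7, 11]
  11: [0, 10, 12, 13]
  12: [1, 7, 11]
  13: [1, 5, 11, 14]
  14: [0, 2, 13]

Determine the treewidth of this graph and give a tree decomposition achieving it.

Treewidth 3.
One such decomposition:
Bags: B1 = {1, 2, 5, 8}  B2 = {1, 2, 5, 13}  B3 = {1, 2, 13, 14}  B4 = {1, 12, 13, 14}  B5 = {11, 12, 13, 14}  B6 = {0, 11, 12, 14}  B7 = {0, 7, 11, 12}  B8 = {0, 7, 10, 11}  B9 = {0, 4, 7, 10}  B10 = {3, 4, 7, 10}  B11 = {3, 4, 6, 10}  B12 = {3, 4, 6, 9}
Tree: B1–B2, B2–B3, B3–B4, B4–B5, B5–B6, B6–B7, B7–B8, B8–B9, B9–B10, B10–B11, B11–B12

Each bag holds 4 vertices, so the decomposition has width 3, which upper-bounds the treewidth. For the lower bound: the 4 vertex sets {2,5,8}, {1}, {13}, {0,11,12,14} are disjoint, each induces a connected subgraph, and every pair is joined by at least one edge of G. Contracting each set to a single vertex therefore yields K_{4} as a minor, and since treewidth is minor-monotone, tw(G) ≥ tw(K_{4}) = 3. Therefore the treewidth is 3.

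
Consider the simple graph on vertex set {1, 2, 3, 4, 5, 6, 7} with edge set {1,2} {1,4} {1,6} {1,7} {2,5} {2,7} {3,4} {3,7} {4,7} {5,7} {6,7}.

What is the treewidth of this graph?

A width-2 tree decomposition is:
Bags: B1 = {1, 6, 7}  B2 = {1, 2, 7}  B3 = {1, 4, 7}  B4 = {3, 4, 7}  B5 = {2, 5, 7}
Tree: B1–B2, B2–B3, B3–B4, B2–B5
Each bag holds 3 vertices, so the decomposition has width 2, which upper-bounds the treewidth. For the lower bound, the 3 vertices {1, 2, 7} are pairwise adjacent, and any tree decomposition puts a clique entirely inside one bag — forcing width ≥ 2. The upper and lower bounds meet at 2, so that is the treewidth.

2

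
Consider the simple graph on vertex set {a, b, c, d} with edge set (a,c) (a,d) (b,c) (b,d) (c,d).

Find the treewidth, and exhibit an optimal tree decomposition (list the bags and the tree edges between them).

Treewidth 2.
Bags: B1 = {b, c, d}  B2 = {a, c, d}
Tree: B1–B2

The largest bag has 3 vertices, giving width 2; this decomposition certifies tw(G) ≤ 2. Conversely, {a, c, d} is a clique of size 3, and the vertices of any clique must share a bag in every tree decomposition; so some bag has ≥ 3 vertices and tw(G) ≥ 2. Combining the bounds, tw(G) = 2.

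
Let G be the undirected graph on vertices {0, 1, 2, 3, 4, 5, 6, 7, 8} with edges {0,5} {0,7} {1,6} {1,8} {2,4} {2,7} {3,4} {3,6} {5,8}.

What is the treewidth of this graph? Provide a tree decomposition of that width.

Treewidth 2.
Bags: B1 = {2, 3, 4}  B2 = {2, 3, 7}  B3 = {0, 3, 7}  B4 = {0, 3, 5}  B5 = {3, 5, 8}  B6 = {1, 3, 8}  B7 = {1, 3, 6}
Tree: B1–B2, B2–B3, B3–B4, B4–B5, B5–B6, B6–B7

Every bag has size at most 3, so the width is 3 − 1 = 2 and tw(G) ≤ 2. The edges 3–4–2–7–0–5–8–1–6–3 form a cycle, so G is not a tree and its treewidth is at least 2. The upper and lower bounds meet at 2, so that is the treewidth.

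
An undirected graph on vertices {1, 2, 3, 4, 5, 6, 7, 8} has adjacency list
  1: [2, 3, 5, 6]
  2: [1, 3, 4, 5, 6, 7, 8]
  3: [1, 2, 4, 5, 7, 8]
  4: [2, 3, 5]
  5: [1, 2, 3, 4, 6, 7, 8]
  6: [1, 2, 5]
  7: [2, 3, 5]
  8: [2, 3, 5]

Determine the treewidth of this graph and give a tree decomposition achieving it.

Treewidth 3.
One optimal decomposition is:
Bags: B1 = {2, 3, 5, 7}  B2 = {2, 3, 5, 8}  B3 = {2, 3, 4, 5}  B4 = {1, 2, 3, 5}  B5 = {1, 2, 5, 6}
Tree: B1–B2, B2–B3, B1–B4, B4–B5

Every bag has size at most 4, so the width is 4 − 1 = 3 and tw(G) ≤ 3. On the other hand G contains the 4-clique {2, 3, 5, 8}. A clique must lie in a single bag of any decomposition, so no decomposition can have width below 3. Combining the bounds, tw(G) = 3.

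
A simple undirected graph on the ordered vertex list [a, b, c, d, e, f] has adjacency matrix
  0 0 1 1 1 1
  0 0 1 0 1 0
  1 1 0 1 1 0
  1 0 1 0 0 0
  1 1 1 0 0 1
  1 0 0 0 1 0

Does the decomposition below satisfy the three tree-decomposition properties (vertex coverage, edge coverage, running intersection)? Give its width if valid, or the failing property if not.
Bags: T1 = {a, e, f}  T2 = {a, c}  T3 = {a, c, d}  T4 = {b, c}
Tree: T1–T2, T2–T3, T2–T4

No — edge (e,c) lies in no bag.

A tree decomposition must satisfy three properties: every vertex lies in some bag; for every edge, both endpoints lie together in some bag; and for every vertex, the bags containing it form a connected subtree. Here edge (e,c) lies in no bag, so the decomposition is invalid.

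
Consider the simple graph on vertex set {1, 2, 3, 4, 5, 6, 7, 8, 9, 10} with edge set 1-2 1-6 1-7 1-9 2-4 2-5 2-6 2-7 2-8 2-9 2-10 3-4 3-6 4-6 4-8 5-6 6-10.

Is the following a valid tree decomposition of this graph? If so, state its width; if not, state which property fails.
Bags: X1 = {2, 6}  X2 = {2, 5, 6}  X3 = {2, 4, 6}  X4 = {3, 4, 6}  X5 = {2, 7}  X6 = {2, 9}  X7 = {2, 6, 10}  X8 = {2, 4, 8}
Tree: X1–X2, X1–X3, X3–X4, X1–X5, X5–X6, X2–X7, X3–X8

A tree decomposition must satisfy three properties: every vertex lies in some bag; for every edge, both endpoints lie together in some bag; and for every vertex, the bags containing it form a connected subtree. Here vertex 1 appears in no bag, so the decomposition is invalid.

No — vertex 1 appears in no bag.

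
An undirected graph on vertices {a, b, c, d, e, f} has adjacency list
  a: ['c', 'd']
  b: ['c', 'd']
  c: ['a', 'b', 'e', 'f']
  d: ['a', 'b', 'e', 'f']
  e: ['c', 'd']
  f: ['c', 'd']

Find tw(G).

2

A width-2 tree decomposition is:
Bags: B1 = {c, d, e}  B2 = {a, c, d}  B3 = {b, c, d}  B4 = {c, d, f}
Tree: B1–B2, B2–B3, B3–B4
The largest bag has 3 vertices, giving width 2; this decomposition certifies tw(G) ≤ 2. The edges d–e–c–a–d form a cycle, so G is not a tree and its treewidth is at least 2. Hence tw(G) = 2 exactly.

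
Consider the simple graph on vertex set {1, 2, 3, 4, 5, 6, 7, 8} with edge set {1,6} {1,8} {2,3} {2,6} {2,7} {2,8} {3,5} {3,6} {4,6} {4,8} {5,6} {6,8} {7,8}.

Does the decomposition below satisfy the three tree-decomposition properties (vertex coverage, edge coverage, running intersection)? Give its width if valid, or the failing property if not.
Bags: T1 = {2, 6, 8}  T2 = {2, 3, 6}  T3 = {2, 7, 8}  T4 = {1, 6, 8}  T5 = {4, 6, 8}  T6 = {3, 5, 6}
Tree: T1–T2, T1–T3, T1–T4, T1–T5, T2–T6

Yes; width 2.

Vertex coverage: the bags together contain {1, 2, 3, 4, 5, 6, 7, 8}, the full vertex set. Edge coverage: each edge of G has both endpoints in at least one bag. Running intersection: for every vertex, the bags containing it form a connected subtree. All three properties hold, so this is a valid tree decomposition of width max|bag| − 1 = 2, and hence tw(G) ≤ 2.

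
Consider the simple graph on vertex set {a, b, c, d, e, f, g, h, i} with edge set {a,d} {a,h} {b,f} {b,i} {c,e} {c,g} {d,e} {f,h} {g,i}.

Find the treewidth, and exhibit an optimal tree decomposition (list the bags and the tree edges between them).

The largest bag has 3 vertices, giving width 2; this decomposition certifies tw(G) ≤ 2. For the lower bound, G contains the cycle h–a–d–e–c–g–i–b–f–h, so G is not a forest; only forests have treewidth ≤ 1, hence tw(G) ≥ 2. Combining the bounds, tw(G) = 2.

Treewidth 2.
One such decomposition:
Bags: B1 = {a, d, h}  B2 = {d, e, h}  B3 = {c, e, h}  B4 = {c, g, h}  B5 = {g, h, i}  B6 = {b, h, i}  B7 = {b, f, h}
Tree: B1–B2, B2–B3, B3–B4, B4–B5, B5–B6, B6–B7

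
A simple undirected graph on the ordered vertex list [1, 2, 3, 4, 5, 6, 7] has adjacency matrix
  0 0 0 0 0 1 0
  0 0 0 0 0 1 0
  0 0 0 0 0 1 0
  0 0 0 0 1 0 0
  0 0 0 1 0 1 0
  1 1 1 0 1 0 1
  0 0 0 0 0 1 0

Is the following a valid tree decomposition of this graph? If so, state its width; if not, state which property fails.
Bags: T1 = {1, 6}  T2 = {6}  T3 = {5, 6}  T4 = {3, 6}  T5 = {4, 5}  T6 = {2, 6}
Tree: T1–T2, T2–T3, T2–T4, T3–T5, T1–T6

No — vertex 7 appears in no bag.

A tree decomposition must satisfy three properties: every vertex lies in some bag; for every edge, both endpoints lie together in some bag; and for every vertex, the bags containing it form a connected subtree. Here vertex 7 appears in no bag, so the decomposition is invalid.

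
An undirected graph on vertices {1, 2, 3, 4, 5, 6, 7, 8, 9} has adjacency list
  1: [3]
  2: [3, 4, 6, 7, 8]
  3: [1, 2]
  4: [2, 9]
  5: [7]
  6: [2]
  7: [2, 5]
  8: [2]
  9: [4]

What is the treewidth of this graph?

1

A width-1 tree decomposition is:
Bags: B1 = {2, 3}  B2 = {2, 8}  B3 = {2, 6}  B4 = {2, 7}  B5 = {5, 7}  B6 = {1, 3}  B7 = {2, 4}  B8 = {4, 9}
Tree: B1–B2, B1–B3, B1–B4, B4–B5, B1–B6, B3–B7, B7–B8
Each bag holds 2 vertices, so the decomposition has width 1, which upper-bounds the treewidth. Any graph with an edge has treewidth ≥ 1, and G has the edge 3–2. Hence tw(G) = 1 exactly.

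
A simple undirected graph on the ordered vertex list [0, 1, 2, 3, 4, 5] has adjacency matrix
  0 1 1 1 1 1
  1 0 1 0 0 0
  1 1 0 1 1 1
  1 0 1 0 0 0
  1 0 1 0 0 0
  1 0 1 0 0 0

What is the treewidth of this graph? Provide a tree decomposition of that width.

The largest bag has 3 vertices, giving width 2; this decomposition certifies tw(G) ≤ 2. On the other hand G contains the 3-clique {0, 1, 2}. A clique must lie in a single bag of any decomposition, so no decomposition can have width below 2. Combining the bounds, tw(G) = 2.

Treewidth 2.
One optimal decomposition is:
Bags: B1 = {0, 2, 3}  B2 = {0, 2, 5}  B3 = {0, 1, 2}  B4 = {0, 2, 4}
Tree: B1–B2, B2–B3, B3–B4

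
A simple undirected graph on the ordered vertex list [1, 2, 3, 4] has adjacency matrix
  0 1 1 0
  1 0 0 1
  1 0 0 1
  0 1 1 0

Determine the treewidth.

2

A width-2 tree decomposition is:
Bags: B1 = {1, 2, 3}  B2 = {2, 3, 4}
Tree: B1–B2
Each bag holds 3 vertices, so the decomposition has width 2, which upper-bounds the treewidth. Since 3–1–2–4–3 is a cycle in G, G is not acyclic. Forests are exactly the graphs of treewidth ≤ 1, so tw(G) ≥ 2. The upper and lower bounds meet at 2, so that is the treewidth.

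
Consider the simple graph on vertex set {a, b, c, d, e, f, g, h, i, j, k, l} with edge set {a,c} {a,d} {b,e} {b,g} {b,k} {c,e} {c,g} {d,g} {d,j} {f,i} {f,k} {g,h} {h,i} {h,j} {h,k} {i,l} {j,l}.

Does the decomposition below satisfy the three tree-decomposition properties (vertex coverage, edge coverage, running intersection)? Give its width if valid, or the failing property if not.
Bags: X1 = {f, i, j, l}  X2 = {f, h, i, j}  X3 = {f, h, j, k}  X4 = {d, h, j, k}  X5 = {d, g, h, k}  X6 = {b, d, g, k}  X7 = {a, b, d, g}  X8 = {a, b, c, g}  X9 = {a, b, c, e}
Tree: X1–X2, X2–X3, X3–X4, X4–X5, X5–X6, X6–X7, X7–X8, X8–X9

Yes; width 3.

Every vertex of G appears in some bag (union = {a, b, c, d, e, f, g, h, i, j, k, l}); every edge is covered by a bag; and for each vertex v the set of bags containing v is connected in the bag tree. The decomposition is therefore valid. The largest bag has 4 vertices, so the width is 3.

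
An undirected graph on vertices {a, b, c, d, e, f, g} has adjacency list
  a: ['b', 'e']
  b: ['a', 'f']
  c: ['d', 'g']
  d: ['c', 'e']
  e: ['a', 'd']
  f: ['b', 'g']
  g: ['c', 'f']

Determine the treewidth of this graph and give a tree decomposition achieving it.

Every bag has size at most 3, so the width is 3 − 1 = 2 and tw(G) ≤ 2. For the lower bound, G contains the cycle f–g–c–d–e–a–b–f, so G is not a forest; only forests have treewidth ≤ 1, hence tw(G) ≥ 2. Combining the bounds, tw(G) = 2.

Treewidth 2.
Bags: B1 = {c, f, g}  B2 = {c, d, f}  B3 = {d, e, f}  B4 = {a, e, f}  B5 = {a, b, f}
Tree: B1–B2, B2–B3, B3–B4, B4–B5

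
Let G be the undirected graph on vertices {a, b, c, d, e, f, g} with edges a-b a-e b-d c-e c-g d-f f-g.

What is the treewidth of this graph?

A width-2 tree decomposition is:
Bags: B1 = {a, b, e}  B2 = {b, d, e}  B3 = {d, e, f}  B4 = {e, f, g}  B5 = {c, e, g}
Tree: B1–B2, B2–B3, B3–B4, B4–B5
Every bag has size at most 3, so the width is 3 − 1 = 2 and tw(G) ≤ 2. For the lower bound, G contains the cycle e–a–b–d–f–g–c–e, so G is not a forest; only forests have treewidth ≤ 1, hence tw(G) ≥ 2. Therefore the treewidth is 2.

2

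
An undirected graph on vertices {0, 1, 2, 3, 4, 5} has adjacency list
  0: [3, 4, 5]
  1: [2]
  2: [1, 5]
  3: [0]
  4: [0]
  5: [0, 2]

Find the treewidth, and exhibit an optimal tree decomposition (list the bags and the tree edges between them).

Treewidth 1.
One such decomposition:
Bags: B1 = {2, 5}  B2 = {1, 2}  B3 = {0, 5}  B4 = {0, 4}  B5 = {0, 3}
Tree: B1–B2, B1–B3, B3–B4, B3–B5

Each bag holds 2 vertices, so the decomposition has width 1, which upper-bounds the treewidth. Any graph with an edge has treewidth ≥ 1, and G has the edge 2–5. The upper and lower bounds meet at 1, so that is the treewidth.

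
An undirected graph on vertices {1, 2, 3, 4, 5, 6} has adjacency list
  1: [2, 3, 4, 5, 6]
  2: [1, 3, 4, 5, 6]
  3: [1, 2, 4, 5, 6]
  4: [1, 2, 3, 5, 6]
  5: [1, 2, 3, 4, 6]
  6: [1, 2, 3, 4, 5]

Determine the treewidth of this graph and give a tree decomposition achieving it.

Treewidth 5.
One such decomposition:
Bags: B1 = {1, 2, 3, 4, 5, 6}
Tree: (single bag)

A single bag containing all 6 vertices is trivially a valid decomposition of width 5. Conversely, {1, 2, 3, 4, 5, 6} is a clique of size 6, and the vertices of any clique must share a bag in every tree decomposition; so some bag has ≥ 6 vertices and tw(G) ≥ 5. The upper and lower bounds meet at 5, so that is the treewidth.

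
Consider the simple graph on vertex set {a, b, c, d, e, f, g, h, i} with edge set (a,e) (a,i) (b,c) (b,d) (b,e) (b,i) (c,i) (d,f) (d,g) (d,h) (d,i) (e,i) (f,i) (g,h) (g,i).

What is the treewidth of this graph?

A width-2 tree decomposition is:
Bags: B1 = {b, e, i}  B2 = {b, c, i}  B3 = {b, d, i}  B4 = {d, g, i}  B5 = {d, f, i}  B6 = {a, e, i}  B7 = {d, g, h}
Tree: B1–B2, B2–B3, B3–B4, B3–B5, B1–B6, B4–B7
Every bag has size at most 3, so the width is 3 − 1 = 2 and tw(G) ≤ 2. For the lower bound, the 3 vertices {d, g, h} are pairwise adjacent, and any tree decomposition puts a clique entirely inside one bag — forcing width ≥ 2. The upper and lower bounds meet at 2, so that is the treewidth.

2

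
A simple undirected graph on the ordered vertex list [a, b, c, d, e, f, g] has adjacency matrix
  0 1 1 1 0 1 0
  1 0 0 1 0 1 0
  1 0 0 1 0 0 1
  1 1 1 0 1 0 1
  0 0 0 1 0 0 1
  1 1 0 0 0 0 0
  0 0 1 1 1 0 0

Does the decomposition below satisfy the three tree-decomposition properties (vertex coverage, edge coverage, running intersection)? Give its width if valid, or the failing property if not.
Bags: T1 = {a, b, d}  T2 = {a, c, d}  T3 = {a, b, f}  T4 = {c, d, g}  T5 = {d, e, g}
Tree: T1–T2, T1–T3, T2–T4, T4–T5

Vertex coverage: the bags together contain {a, b, c, d, e, f, g}, the full vertex set. Edge coverage: each edge of G has both endpoints in at least one bag. Running intersection: for every vertex, the bags containing it form a connected subtree. All three properties hold, so this is a valid tree decomposition of width max|bag| − 1 = 2, and hence tw(G) ≤ 2.

Yes; width 2.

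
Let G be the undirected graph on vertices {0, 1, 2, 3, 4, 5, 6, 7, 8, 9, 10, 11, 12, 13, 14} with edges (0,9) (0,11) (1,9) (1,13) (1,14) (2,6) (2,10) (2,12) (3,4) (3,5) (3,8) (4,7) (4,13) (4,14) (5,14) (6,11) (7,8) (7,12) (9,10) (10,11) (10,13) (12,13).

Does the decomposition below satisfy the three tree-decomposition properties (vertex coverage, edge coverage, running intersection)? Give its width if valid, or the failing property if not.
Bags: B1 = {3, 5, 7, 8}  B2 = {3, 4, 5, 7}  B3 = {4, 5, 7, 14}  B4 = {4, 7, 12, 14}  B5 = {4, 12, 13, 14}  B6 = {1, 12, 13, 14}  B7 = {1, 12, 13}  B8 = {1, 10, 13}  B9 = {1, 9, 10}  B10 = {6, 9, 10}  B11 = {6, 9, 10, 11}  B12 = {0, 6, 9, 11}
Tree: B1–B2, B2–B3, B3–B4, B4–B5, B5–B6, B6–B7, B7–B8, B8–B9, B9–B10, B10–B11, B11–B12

A tree decomposition must satisfy three properties: every vertex lies in some bag; for every edge, both endpoints lie together in some bag; and for every vertex, the bags containing it form a connected subtree. Here vertex 2 appears in no bag, so the decomposition is invalid.

No — vertex 2 appears in no bag.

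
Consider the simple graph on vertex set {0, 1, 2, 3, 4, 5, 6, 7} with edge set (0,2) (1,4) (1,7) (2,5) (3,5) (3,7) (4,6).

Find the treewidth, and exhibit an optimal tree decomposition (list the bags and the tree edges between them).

Each bag holds 2 vertices, so the decomposition has width 1, which upper-bounds the treewidth. G has an edge, so its treewidth is at least 1. Therefore the treewidth is 1.

Treewidth 1.
Bags: B1 = {0, 2}  B2 = {2, 5}  B3 = {3, 5}  B4 = {3, 7}  B5 = {1, 7}  B6 = {1, 4}  B7 = {4, 6}
Tree: B1–B2, B2–B3, B3–B4, B4–B5, B5–B6, B6–B7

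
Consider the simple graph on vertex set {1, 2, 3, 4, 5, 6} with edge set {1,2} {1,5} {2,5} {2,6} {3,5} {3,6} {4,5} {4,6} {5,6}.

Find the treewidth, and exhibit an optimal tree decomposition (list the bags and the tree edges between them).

Treewidth 2.
One optimal decomposition is:
Bags: B1 = {1, 2, 5}  B2 = {2, 5, 6}  B3 = {4, 5, 6}  B4 = {3, 5, 6}
Tree: B1–B2, B2–B3, B2–B4

Every bag has size at most 3, so the width is 3 − 1 = 2 and tw(G) ≤ 2. For the lower bound, the 3 vertices {1, 2, 5} are pairwise adjacent, and any tree decomposition puts a clique entirely inside one bag — forcing width ≥ 2. Hence tw(G) = 2 exactly.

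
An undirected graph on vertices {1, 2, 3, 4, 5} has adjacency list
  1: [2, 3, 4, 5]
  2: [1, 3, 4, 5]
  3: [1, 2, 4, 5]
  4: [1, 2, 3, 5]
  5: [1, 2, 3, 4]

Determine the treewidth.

A width-4 tree decomposition is:
Bags: B1 = {1, 2, 3, 4, 5}
Tree: (single bag)
A single bag containing all 5 vertices is trivially a valid decomposition of width 4. On the other hand G contains the 5-clique {1, 2, 3, 4, 5}. A clique must lie in a single bag of any decomposition, so no decomposition can have width below 4. The upper and lower bounds meet at 4, so that is the treewidth.

4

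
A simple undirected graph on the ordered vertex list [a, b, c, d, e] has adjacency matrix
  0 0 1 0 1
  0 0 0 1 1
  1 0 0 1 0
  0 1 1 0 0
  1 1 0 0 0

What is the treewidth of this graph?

2

A width-2 tree decomposition is:
Bags: B1 = {a, c, d}  B2 = {a, d, e}  B3 = {b, d, e}
Tree: B1–B2, B2–B3
Each bag holds 3 vertices, so the decomposition has width 2, which upper-bounds the treewidth. Since d–c–a–e–b–d is a cycle in G, G is not acyclic. Forests are exactly the graphs of treewidth ≤ 1, so tw(G) ≥ 2. Combining the bounds, tw(G) = 2.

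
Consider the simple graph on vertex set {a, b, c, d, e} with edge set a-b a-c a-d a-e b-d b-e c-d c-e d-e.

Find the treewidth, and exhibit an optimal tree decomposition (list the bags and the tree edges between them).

Treewidth 3.
Bags: B1 = {a, b, d, e}  B2 = {a, c, d, e}
Tree: B1–B2

Each bag holds 4 vertices, so the decomposition has width 3, which upper-bounds the treewidth. Conversely, {a, c, d, e} is a clique of size 4, and the vertices of any clique must share a bag in every tree decomposition; so some bag has ≥ 4 vertices and tw(G) ≥ 3. Combining the bounds, tw(G) = 3.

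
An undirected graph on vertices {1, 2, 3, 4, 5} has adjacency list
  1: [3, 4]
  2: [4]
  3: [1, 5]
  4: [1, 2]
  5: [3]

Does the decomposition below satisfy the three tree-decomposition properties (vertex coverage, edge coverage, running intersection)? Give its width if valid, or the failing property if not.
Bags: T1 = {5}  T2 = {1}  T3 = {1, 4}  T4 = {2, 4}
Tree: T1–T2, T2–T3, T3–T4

No — vertex 3 appears in no bag.

A tree decomposition must satisfy three properties: every vertex lies in some bag; for every edge, both endpoints lie together in some bag; and for every vertex, the bags containing it form a connected subtree. Here vertex 3 appears in no bag, so the decomposition is invalid.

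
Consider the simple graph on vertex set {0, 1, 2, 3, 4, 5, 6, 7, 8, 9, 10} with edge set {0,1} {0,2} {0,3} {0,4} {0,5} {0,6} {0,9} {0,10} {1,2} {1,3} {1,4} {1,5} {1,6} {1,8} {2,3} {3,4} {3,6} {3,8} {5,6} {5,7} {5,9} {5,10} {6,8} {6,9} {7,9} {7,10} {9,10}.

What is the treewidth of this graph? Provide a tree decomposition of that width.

Treewidth 3.
One optimal decomposition is:
Bags: B1 = {0, 1, 5, 6}  B2 = {0, 5, 6, 9}  B3 = {0, 1, 3, 6}  B4 = {0, 5, 9, 10}  B5 = {1, 3, 6, 8}  B6 = {5, 7, 9, 10}  B7 = {0, 1, 2, 3}  B8 = {0, 1, 3, 4}
Tree: B1–B2, B1–B3, B2–B4, B3–B5, B4–B6, B3–B7, B7–B8

Each bag holds 4 vertices, so the decomposition has width 3, which upper-bounds the treewidth. On the other hand G contains the 4-clique {0, 1, 2, 3}. A clique must lie in a single bag of any decomposition, so no decomposition can have width below 3. Hence tw(G) = 3 exactly.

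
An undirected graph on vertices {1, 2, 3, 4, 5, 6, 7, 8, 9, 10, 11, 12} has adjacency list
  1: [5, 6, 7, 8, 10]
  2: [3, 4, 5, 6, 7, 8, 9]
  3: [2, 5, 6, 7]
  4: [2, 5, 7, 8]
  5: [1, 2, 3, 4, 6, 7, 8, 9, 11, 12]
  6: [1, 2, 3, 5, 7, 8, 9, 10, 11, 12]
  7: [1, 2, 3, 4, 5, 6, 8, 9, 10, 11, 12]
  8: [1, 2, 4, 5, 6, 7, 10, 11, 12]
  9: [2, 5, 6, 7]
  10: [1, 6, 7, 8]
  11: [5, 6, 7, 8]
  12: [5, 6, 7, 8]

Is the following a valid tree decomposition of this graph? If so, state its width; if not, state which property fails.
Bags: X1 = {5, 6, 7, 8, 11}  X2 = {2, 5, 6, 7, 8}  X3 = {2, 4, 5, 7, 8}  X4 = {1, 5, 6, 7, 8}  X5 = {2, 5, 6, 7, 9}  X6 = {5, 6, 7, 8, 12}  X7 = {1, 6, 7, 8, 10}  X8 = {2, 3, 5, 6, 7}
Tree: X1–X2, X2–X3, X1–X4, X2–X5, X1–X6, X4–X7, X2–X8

Checking the three conditions: (i) the bags cover all of {1, 2, 3, 4, 5, 6, 7, 8, 9, 10, 11, 12}; (ii) for each edge, some bag contains both endpoints; (iii) the bags containing any fixed vertex form a subtree. All hold, so the decomposition is valid with width 5 − 1 = 4.

Yes; width 4.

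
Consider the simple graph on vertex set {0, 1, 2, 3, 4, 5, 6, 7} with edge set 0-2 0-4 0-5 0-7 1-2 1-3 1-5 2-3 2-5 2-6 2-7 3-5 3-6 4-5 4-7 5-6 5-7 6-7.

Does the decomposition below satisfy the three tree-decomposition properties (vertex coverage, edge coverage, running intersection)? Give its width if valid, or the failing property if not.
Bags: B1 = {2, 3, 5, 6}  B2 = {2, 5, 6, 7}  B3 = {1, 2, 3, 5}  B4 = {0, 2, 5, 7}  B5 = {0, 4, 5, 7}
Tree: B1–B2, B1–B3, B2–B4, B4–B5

Checking the three conditions: (i) the bags cover all of {0, 1, 2, 3, 4, 5, 6, 7}; (ii) for each edge, some bag contains both endpoints; (iii) the bags containing any fixed vertex form a subtree. All hold, so the decomposition is valid with width 4 − 1 = 3.

Yes; width 3.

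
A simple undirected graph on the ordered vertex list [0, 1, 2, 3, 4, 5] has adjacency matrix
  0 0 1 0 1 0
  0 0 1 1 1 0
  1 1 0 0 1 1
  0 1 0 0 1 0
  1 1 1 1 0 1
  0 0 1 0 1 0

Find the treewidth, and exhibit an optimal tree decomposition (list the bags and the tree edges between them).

Every bag has size at most 3, so the width is 3 − 1 = 2 and tw(G) ≤ 2. On the other hand G contains the 3-clique {0, 2, 4}. A clique must lie in a single bag of any decomposition, so no decomposition can have width below 2. Combining the bounds, tw(G) = 2.

Treewidth 2.
One optimal decomposition is:
Bags: B1 = {1, 3, 4}  B2 = {1, 2, 4}  B3 = {2, 4, 5}  B4 = {0, 2, 4}
Tree: B1–B2, B2–B3, B3–B4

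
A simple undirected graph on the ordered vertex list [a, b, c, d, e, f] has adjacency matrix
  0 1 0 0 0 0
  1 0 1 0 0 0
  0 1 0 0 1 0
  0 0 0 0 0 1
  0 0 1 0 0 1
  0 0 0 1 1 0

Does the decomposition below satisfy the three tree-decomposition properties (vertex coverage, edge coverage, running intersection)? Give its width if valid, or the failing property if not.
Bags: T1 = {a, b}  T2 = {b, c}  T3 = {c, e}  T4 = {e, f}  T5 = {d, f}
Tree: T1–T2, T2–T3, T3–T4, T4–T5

Every vertex of G appears in some bag (union = {a, b, c, d, e, f}); every edge is covered by a bag; and for each vertex v the set of bags containing v is connected in the bag tree. The decomposition is therefore valid. The largest bag has 2 vertices, so the width is 1.

Yes; width 1.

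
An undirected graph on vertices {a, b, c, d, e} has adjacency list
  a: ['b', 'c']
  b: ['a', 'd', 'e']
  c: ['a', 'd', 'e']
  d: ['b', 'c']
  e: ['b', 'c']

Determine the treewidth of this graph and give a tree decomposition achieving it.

Treewidth 2.
Bags: B1 = {b, c, d}  B2 = {a, b, c}  B3 = {b, c, e}
Tree: B1–B2, B2–B3

Each bag holds 3 vertices, so the decomposition has width 2, which upper-bounds the treewidth. Since c–d–b–a–c is a cycle in G, G is not acyclic. Forests are exactly the graphs of treewidth ≤ 1, so tw(G) ≥ 2. Therefore the treewidth is 2.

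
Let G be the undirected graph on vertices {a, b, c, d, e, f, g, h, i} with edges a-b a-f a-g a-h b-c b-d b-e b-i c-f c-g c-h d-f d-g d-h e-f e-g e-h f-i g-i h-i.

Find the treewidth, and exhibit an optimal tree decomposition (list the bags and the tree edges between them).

Treewidth 4.
One such decomposition:
Bags: B1 = {b, c, f, g, h}  B2 = {a, b, f, g, h}  B3 = {b, d, f, g, h}  B4 = {b, f, g, h, i}  B5 = {b, e, f, g, h}
Tree: B1–B2, B2–B3, B3–B4, B4–B5

Every bag has size at most 5, so the width is 5 − 1 = 4 and tw(G) ≤ 4. For the lower bound: the 5 vertex sets {c,g}, {a,b}, {d,h}, {f}, {i} are disjoint, each induces a connected subgraph, and every pair is joined by at least one edge of G. Contracting each set to a single vertex therefore yields K_{5} as a minor, and since treewidth is minor-monotone, tw(G) ≥ tw(K_{5}) = 4. The upper and lower bounds meet at 4, so that is the treewidth.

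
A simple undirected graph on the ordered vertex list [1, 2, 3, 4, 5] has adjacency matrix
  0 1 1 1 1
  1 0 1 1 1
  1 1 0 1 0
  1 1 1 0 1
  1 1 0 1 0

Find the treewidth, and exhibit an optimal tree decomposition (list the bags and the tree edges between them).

Each bag holds 4 vertices, so the decomposition has width 3, which upper-bounds the treewidth. Conversely, {1, 2, 3, 4} is a clique of size 4, and the vertices of any clique must share a bag in every tree decomposition; so some bag has ≥ 4 vertices and tw(G) ≥ 3. The upper and lower bounds meet at 3, so that is the treewidth.

Treewidth 3.
One optimal decomposition is:
Bags: B1 = {1, 2, 4, 5}  B2 = {1, 2, 3, 4}
Tree: B1–B2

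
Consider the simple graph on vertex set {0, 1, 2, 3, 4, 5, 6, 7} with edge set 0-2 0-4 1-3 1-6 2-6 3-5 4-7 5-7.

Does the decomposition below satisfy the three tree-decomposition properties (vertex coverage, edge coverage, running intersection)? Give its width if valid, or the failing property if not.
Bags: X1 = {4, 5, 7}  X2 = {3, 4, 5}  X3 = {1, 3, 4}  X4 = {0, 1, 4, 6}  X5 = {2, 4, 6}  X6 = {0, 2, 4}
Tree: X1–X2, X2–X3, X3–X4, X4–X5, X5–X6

No — bags containing vertex 0 are not connected in the tree.

A tree decomposition must satisfy three properties: every vertex lies in some bag; for every edge, both endpoints lie together in some bag; and for every vertex, the bags containing it form a connected subtree. Here bags containing vertex 0 are not connected in the tree, so the decomposition is invalid.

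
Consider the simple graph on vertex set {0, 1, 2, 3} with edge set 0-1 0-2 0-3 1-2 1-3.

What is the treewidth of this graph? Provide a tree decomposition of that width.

Every bag has size at most 3, so the width is 3 − 1 = 2 and tw(G) ≤ 2. For the lower bound, the 3 vertices {0, 1, 2} are pairwise adjacent, and any tree decomposition puts a clique entirely inside one bag — forcing width ≥ 2. The upper and lower bounds meet at 2, so that is the treewidth.

Treewidth 2.
One optimal decomposition is:
Bags: B1 = {0, 1, 3}  B2 = {0, 1, 2}
Tree: B1–B2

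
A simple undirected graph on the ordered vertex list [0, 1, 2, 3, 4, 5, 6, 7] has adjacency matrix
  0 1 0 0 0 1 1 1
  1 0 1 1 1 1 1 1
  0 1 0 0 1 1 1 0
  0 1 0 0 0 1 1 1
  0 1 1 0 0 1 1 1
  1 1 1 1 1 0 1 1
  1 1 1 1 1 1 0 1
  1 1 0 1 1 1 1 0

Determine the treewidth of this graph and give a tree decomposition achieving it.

Treewidth 4.
Bags: B1 = {0, 1, 5, 6, 7}  B2 = {1, 4, 5, 6, 7}  B3 = {1, 2, 4, 5, 6}  B4 = {1, 3, 5, 6, 7}
Tree: B1–B2, B2–B3, B1–B4

Each bag holds 5 vertices, so the decomposition has width 4, which upper-bounds the treewidth. Conversely, {1, 2, 4, 5, 6} is a clique of size 5, and the vertices of any clique must share a bag in every tree decomposition; so some bag has ≥ 5 vertices and tw(G) ≥ 4. Hence tw(G) = 4 exactly.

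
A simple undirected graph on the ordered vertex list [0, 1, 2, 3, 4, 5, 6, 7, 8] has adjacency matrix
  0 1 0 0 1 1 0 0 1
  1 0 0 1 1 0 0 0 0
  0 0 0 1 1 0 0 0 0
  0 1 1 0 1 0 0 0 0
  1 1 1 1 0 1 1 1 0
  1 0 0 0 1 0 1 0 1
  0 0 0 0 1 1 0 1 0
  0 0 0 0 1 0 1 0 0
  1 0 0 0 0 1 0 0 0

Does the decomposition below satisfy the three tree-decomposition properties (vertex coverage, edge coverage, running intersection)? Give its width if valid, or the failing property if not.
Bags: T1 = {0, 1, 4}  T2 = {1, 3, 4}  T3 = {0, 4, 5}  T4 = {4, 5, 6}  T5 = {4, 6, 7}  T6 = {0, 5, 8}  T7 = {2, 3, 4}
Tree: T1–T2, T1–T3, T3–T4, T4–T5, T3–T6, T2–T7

Vertex coverage: the bags together contain {0, 1, 2, 3, 4, 5, 6, 7, 8}, the full vertex set. Edge coverage: each edge of G has both endpoints in at least one bag. Running intersection: for every vertex, the bags containing it form a connected subtree. All three properties hold, so this is a valid tree decomposition of width max|bag| − 1 = 2, and hence tw(G) ≤ 2.

Yes; width 2.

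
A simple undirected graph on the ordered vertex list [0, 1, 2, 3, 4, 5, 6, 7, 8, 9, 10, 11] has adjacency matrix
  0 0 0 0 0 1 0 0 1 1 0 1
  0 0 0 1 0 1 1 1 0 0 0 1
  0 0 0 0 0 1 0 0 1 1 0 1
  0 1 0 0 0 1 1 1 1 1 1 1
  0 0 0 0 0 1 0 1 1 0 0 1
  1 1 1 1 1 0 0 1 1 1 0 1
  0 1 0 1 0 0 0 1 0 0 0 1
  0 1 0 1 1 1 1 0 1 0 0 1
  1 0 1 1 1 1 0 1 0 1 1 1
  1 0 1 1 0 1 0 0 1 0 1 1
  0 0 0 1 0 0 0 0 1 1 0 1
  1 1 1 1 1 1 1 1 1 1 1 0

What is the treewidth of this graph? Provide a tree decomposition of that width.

Treewidth 4.
One optimal decomposition is:
Bags: B1 = {3, 5, 7, 8, 11}  B2 = {1, 3, 5, 7, 11}  B3 = {1, 3, 6, 7, 11}  B4 = {3, 5, 8, 9, 11}  B5 = {0, 5, 8, 9, 11}  B6 = {2, 5, 8, 9, 11}  B7 = {4, 5, 7, 8, 11}  B8 = {3, 8, 9, 10, 11}
Tree: B1–B2, B2–B3, B1–B4, B4–B5, B4–B6, B1–B7, B4–B8

Every bag has size at most 5, so the width is 5 − 1 = 4 and tw(G) ≤ 4. For the lower bound, the 5 vertices {3, 8, 9, 10, 11} are pairwise adjacent, and any tree decomposition puts a clique entirely inside one bag — forcing width ≥ 4. Combining the bounds, tw(G) = 4.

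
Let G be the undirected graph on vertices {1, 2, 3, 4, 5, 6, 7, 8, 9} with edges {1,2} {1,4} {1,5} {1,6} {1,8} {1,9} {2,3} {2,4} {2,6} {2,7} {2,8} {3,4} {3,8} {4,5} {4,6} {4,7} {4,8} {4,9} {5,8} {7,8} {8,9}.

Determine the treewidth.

A width-3 tree decomposition is:
Bags: B1 = {1, 2, 4, 8}  B2 = {2, 4, 7, 8}  B3 = {1, 4, 8, 9}  B4 = {2, 3, 4, 8}  B5 = {1, 4, 5, 8}  B6 = {1, 2, 4, 6}
Tree: B1–B2, B1–B3, B1–B4, B1–B5, B1–B6
Each bag holds 4 vertices, so the decomposition has width 3, which upper-bounds the treewidth. On the other hand G contains the 4-clique {1, 4, 8, 9}. A clique must lie in a single bag of any decomposition, so no decomposition can have width below 3. Therefore the treewidth is 3.

3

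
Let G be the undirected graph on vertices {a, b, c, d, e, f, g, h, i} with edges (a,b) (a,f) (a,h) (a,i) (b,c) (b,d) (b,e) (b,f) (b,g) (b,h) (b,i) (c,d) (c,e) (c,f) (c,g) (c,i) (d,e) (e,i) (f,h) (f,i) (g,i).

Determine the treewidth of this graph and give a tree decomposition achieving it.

Treewidth 3.
Bags: B1 = {b, c, e, i}  B2 = {b, c, f, i}  B3 = {b, c, d, e}  B4 = {b, c, g, i}  B5 = {a, b, f, i}  B6 = {a, b, f, h}
Tree: B1–B2, B1–B3, B1–B4, B2–B5, B5–B6

The largest bag has 4 vertices, giving width 3; this decomposition certifies tw(G) ≤ 3. Conversely, {b, c, d, e} is a clique of size 4, and the vertices of any clique must share a bag in every tree decomposition; so some bag has ≥ 4 vertices and tw(G) ≥ 3. Combining the bounds, tw(G) = 3.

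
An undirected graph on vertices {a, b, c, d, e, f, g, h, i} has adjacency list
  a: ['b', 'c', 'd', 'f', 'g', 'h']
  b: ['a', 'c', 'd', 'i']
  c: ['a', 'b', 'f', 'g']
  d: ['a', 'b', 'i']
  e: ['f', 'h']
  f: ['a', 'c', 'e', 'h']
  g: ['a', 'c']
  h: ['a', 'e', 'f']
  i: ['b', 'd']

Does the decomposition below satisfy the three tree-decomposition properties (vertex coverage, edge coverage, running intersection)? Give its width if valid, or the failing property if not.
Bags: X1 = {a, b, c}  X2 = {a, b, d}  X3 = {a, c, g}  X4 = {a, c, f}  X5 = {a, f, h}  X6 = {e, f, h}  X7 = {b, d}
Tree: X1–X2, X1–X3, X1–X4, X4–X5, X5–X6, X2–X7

No — vertex i appears in no bag.

A tree decomposition must satisfy three properties: every vertex lies in some bag; for every edge, both endpoints lie together in some bag; and for every vertex, the bags containing it form a connected subtree. Here vertex i appears in no bag, so the decomposition is invalid.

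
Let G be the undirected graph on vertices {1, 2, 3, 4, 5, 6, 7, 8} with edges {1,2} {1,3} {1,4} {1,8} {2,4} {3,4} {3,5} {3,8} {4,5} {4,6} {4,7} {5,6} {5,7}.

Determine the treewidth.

2

A width-2 tree decomposition is:
Bags: B1 = {4, 5, 7}  B2 = {3, 4, 5}  B3 = {1, 3, 4}  B4 = {1, 3, 8}  B5 = {1, 2, 4}  B6 = {4, 5, 6}
Tree: B1–B2, B2–B3, B3–B4, B3–B5, B2–B6
Every bag has size at most 3, so the width is 3 − 1 = 2 and tw(G) ≤ 2. Conversely, {1, 3, 8} is a clique of size 3, and the vertices of any clique must share a bag in every tree decomposition; so some bag has ≥ 3 vertices and tw(G) ≥ 2. The upper and lower bounds meet at 2, so that is the treewidth.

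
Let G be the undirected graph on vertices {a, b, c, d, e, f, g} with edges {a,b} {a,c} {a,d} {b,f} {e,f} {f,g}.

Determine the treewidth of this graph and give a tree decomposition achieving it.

Treewidth 1.
One optimal decomposition is:
Bags: B1 = {a, c}  B2 = {a, b}  B3 = {b, f}  B4 = {e, f}  B5 = {f, g}  B6 = {a, d}
Tree: B1–B2, B2–B3, B3–B4, B4–B5, B1–B6

Each bag holds 2 vertices, so the decomposition has width 1, which upper-bounds the treewidth. Since G has at least one edge (e.g. c–a), it is not an edgeless graph, so tw(G) ≥ 1. Combining the bounds, tw(G) = 1.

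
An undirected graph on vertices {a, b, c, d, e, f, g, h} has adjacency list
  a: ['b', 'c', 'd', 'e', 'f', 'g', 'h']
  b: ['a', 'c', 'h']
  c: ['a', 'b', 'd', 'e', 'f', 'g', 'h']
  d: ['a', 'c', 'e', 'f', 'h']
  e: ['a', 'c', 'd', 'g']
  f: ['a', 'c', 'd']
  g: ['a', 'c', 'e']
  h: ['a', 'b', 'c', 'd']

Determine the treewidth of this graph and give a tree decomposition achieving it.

Treewidth 3.
One such decomposition:
Bags: B1 = {a, c, d, h}  B2 = {a, c, d, e}  B3 = {a, c, e, g}  B4 = {a, b, c, h}  B5 = {a, c, d, f}
Tree: B1–B2, B2–B3, B1–B4, B2–B5

The largest bag has 4 vertices, giving width 3; this decomposition certifies tw(G) ≤ 3. On the other hand G contains the 4-clique {a, c, d, e}. A clique must lie in a single bag of any decomposition, so no decomposition can have width below 3. Therefore the treewidth is 3.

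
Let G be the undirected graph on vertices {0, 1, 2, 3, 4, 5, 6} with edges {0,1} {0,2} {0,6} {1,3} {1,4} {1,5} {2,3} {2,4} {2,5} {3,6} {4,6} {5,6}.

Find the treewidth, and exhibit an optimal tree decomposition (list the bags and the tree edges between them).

Treewidth 3.
One such decomposition:
Bags: B1 = {1, 2, 5, 6}  B2 = {1, 2, 3, 6}  B3 = {1, 2, 4, 6}  B4 = {0, 1, 2, 6}
Tree: B1–B2, B2–B3, B3–B4

The largest bag has 4 vertices, giving width 3; this decomposition certifies tw(G) ≤ 3. For the lower bound: the 4 vertex sets {5,6}, {2,3}, {1}, {4} are disjoint, each induces a connected subgraph, and every pair is joined by at least one edge of G. Contracting each set to a single vertex therefore yields K_{4} as a minor, and since treewidth is minor-monotone, tw(G) ≥ tw(K_{4}) = 3. Therefore the treewidth is 3.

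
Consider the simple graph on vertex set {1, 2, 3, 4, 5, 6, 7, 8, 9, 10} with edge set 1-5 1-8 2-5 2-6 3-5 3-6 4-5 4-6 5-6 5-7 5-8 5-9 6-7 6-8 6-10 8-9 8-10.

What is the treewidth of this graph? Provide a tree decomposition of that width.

Treewidth 2.
One optimal decomposition is:
Bags: B1 = {5, 8, 9}  B2 = {5, 6, 8}  B3 = {2, 5, 6}  B4 = {1, 5, 8}  B5 = {4, 5, 6}  B6 = {6, 8, 10}  B7 = {5, 6, 7}  B8 = {3, 5, 6}
Tree: B1–B2, B2–B3, B1–B4, B3–B5, B2–B6, B3–B7, B7–B8

Every bag has size at most 3, so the width is 3 − 1 = 2 and tw(G) ≤ 2. For the lower bound, the 3 vertices {6, 8, 10} are pairwise adjacent, and any tree decomposition puts a clique entirely inside one bag — forcing width ≥ 2. The upper and lower bounds meet at 2, so that is the treewidth.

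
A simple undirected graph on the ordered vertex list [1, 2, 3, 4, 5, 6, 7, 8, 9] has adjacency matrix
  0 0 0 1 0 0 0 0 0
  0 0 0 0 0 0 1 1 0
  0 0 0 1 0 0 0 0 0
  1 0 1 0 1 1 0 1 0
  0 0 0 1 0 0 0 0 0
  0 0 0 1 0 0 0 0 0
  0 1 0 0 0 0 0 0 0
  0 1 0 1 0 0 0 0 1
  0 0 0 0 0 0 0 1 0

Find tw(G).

1

A width-1 tree decomposition is:
Bags: B1 = {2, 8}  B2 = {4, 8}  B3 = {3, 4}  B4 = {4, 5}  B5 = {4, 6}  B6 = {2, 7}  B7 = {8, 9}  B8 = {1, 4}
Tree: B1–B2, B2–B3, B3–B4, B2–B5, B1–B6, B1–B7, B2–B8
The largest bag has 2 vertices, giving width 1; this decomposition certifies tw(G) ≤ 1. G has an edge, so its treewidth is at least 1. Combining the bounds, tw(G) = 1.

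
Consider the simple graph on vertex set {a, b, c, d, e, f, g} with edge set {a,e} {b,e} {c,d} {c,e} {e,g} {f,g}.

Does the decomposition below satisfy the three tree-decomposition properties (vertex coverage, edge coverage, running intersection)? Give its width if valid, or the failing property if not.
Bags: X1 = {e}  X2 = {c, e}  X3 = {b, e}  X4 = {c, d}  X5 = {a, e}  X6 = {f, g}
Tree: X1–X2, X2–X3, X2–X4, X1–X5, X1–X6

A tree decomposition must satisfy three properties: every vertex lies in some bag; for every edge, both endpoints lie together in some bag; and for every vertex, the bags containing it form a connected subtree. Here edge (g,e) lies in no bag, so the decomposition is invalid.

No — edge (g,e) lies in no bag.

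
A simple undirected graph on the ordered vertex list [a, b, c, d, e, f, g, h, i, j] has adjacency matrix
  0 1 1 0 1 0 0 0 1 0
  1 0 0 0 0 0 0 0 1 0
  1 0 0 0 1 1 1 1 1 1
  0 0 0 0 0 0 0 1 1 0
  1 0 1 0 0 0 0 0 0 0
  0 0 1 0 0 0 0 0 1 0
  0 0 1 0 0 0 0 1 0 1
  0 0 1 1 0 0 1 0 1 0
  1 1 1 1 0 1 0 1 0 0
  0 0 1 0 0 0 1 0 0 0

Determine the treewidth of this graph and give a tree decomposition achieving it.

Treewidth 2.
One such decomposition:
Bags: B1 = {a, c, i}  B2 = {a, b, i}  B3 = {c, f, i}  B4 = {a, c, e}  B5 = {c, h, i}  B6 = {d, h, i}  B7 = {c, g, h}  B8 = {c, g, j}
Tree: B1–B2, B1–B3, B1–B4, B1–B5, B5–B6, B5–B7, B7–B8

The largest bag has 3 vertices, giving width 2; this decomposition certifies tw(G) ≤ 2. Conversely, {d, h, i} is a clique of size 3, and the vertices of any clique must share a bag in every tree decomposition; so some bag has ≥ 3 vertices and tw(G) ≥ 2. Hence tw(G) = 2 exactly.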